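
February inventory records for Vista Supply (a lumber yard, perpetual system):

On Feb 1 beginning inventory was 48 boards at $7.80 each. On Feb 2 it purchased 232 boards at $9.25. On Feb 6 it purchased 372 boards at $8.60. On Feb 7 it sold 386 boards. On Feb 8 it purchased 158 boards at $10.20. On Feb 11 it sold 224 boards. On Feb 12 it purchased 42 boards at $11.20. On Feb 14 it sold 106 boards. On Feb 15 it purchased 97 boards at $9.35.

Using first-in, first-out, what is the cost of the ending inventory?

Feb 7, 386 sold [FIFO — oldest first]: 48 @ $7.80 + 232 @ $9.25 + 106 @ $8.60 = $3,432.00
Feb 11, 224 sold [FIFO — oldest first]: 224 @ $8.60 = $1,926.40
Feb 14, 106 sold [FIFO — oldest first]: 42 @ $8.60 + 64 @ $10.20 = $1,014.00
Total COGS = $3,432.00 + $1,926.40 + $1,014.00 = $6,372.40
Ending inventory: 94 @ $10.20 + 42 @ $11.20 + 97 @ $9.35 = $2,336.15
Check: goods available $8,708.55 = COGS $6,372.40 + ending $2,336.15

Ending inventory = $2,336.15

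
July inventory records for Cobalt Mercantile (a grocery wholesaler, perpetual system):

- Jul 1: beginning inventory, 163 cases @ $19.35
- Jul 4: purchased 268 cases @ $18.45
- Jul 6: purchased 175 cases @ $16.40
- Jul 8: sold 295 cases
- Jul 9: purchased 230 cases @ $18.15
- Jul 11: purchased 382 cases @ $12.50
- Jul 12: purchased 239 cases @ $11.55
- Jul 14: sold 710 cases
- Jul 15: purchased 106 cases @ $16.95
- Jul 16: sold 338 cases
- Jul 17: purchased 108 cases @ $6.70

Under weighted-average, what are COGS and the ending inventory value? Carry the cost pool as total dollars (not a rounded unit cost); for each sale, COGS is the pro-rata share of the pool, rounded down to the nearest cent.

After Jul 1: 163 on hand, pool $3,154.05 (≈ $19.3500 each)
After Jul 4: 431 on hand, pool $8,098.65 (≈ $18.7904 each)
After Jul 6: 606 on hand, pool $10,968.65 (≈ $18.1001 each)
Jul 8, sell 295: 295/606 × $10,968.65 → $5,339.52
After Jul 9: 541 on hand, pool $9,803.63 (≈ $18.1213 each)
After Jul 11: 923 on hand, pool $14,578.63 (≈ $15.7948 each)
After Jul 12: 1162 on hand, pool $17,339.08 (≈ $14.9218 each)
Jul 14, sell 710: 710/1162 × $17,339.08 → $10,594.44
After Jul 15: 558 on hand, pool $8,541.34 (≈ $15.3071 each)
Jul 16, sell 338: 338/558 × $8,541.34 → $5,173.78
After Jul 17: 328 on hand, pool $4,091.16 (≈ $12.4730 each)
Total COGS = $5,339.52 + $10,594.44 + $5,173.78 = $21,107.74
Ending inventory (cost pool remaining) = $4,091.16

COGS = $21,107.74; ending inventory = $4,091.16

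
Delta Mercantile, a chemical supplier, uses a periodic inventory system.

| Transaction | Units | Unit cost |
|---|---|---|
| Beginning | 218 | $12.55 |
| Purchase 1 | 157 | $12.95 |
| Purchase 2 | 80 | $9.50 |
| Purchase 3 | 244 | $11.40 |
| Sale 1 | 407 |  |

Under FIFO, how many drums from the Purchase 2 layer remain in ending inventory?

Sale 1 (407) [FIFO — oldest first]: 218 @ $12.55 + 157 @ $12.95 + 32 @ $9.50 = $5,073.05
Ending inventory: 48 @ $9.50 + 244 @ $11.40 = $3,237.60

48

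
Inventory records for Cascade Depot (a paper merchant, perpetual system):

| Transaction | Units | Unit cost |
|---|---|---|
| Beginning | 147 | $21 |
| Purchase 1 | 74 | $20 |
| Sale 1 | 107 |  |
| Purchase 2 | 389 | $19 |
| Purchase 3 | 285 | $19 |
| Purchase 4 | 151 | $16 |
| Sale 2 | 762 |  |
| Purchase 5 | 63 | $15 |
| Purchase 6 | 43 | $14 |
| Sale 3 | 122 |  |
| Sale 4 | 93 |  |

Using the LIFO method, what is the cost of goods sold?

Sale 1 (107) [LIFO — newest first]: 74 @ $20 + 33 @ $21 = $2,173
Sale 2 (762) [LIFO — newest first]: 151 @ $16 + 285 @ $19 + 326 @ $19 = $14,025
Sale 3 (122) [LIFO — newest first]: 43 @ $14 + 63 @ $15 + 16 @ $19 = $1,851
Sale 4 (93) [LIFO — newest first]: 47 @ $19 + 46 @ $21 = $1,859
Total COGS = $2,173 + $14,025 + $1,851 + $1,859 = $19,908
Ending inventory: 68 @ $21 = $1,428

COGS = $19,908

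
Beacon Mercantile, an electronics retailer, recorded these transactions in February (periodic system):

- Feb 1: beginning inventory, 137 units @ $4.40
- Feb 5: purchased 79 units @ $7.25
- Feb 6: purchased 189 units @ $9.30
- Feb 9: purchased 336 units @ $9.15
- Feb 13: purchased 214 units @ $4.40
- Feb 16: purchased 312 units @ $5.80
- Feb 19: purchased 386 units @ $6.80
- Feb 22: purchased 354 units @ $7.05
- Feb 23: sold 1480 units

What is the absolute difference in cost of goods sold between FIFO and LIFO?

$377.45

FIFO COGS: 137 @ $4.40 + 79 @ $7.25 + 189 @ $9.30 + 336 @ $9.15 + 214 @ $4.40 + 312 @ $5.80 + 213 @ $6.80 = $10,207.25
LIFO COGS: 354 @ $7.05 + 386 @ $6.80 + 312 @ $5.80 + 214 @ $4.40 + 214 @ $9.15 = $9,829.80
Difference = |$10,207.25 − $9,829.80| = $377.45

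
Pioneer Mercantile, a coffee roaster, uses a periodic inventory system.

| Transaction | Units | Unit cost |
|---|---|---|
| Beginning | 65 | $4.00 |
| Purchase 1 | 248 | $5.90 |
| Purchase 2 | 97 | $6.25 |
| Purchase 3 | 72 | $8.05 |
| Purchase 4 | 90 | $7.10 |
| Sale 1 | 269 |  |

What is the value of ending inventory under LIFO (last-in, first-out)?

Ending inventory = $1,664.20

Sale 1 (269) [LIFO — newest first]: 90 @ $7.10 + 72 @ $8.05 + 97 @ $6.25 + 10 @ $5.90 = $1,883.85
Ending inventory: 65 @ $4.00 + 238 @ $5.90 = $1,664.20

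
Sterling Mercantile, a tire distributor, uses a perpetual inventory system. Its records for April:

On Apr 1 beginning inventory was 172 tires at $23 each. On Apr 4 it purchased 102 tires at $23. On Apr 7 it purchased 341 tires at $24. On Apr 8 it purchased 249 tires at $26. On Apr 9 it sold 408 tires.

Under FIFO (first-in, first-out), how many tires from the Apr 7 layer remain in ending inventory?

207

Apr 9, 408 sold [FIFO — oldest first]: 172 @ $23 + 102 @ $23 + 134 @ $24 = $9,518
Ending inventory: 207 @ $24 + 249 @ $26 = $11,442
Check: goods available $20,960 = COGS $9,518 + ending $11,442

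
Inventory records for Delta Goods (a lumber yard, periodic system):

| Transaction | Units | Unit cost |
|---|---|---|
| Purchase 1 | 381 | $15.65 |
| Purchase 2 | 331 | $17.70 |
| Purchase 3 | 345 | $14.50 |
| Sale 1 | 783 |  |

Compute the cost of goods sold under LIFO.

COGS = $12,535.75

Sale 1 (783) [LIFO — newest first]: 345 @ $14.50 + 331 @ $17.70 + 107 @ $15.65 = $12,535.75
Ending inventory: 274 @ $15.65 = $4,288.10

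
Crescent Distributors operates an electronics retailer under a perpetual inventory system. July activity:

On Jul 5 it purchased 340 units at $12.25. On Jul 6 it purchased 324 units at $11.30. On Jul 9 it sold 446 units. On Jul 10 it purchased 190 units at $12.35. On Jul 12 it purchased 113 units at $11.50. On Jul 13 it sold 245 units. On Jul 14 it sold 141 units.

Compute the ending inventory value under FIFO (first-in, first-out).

Ending inventory = $1,571.20

Jul 9, 446 sold [FIFO — oldest first]: 340 @ $12.25 + 106 @ $11.30 = $5,362.80
Jul 13, 245 sold [FIFO — oldest first]: 218 @ $11.30 + 27 @ $12.35 = $2,796.85
Jul 14, 141 sold [FIFO — oldest first]: 141 @ $12.35 = $1,741.35
Total COGS = $5,362.80 + $2,796.85 + $1,741.35 = $9,901.00
Ending inventory: 22 @ $12.35 + 113 @ $11.50 = $1,571.20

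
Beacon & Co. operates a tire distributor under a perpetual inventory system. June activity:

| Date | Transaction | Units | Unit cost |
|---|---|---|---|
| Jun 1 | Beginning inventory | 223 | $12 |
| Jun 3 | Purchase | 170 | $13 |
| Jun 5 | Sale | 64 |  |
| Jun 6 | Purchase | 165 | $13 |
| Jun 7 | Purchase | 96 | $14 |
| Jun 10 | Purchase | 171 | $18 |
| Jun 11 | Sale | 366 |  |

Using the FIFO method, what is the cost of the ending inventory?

Ending inventory = $6,086

Jun 5, 64 sold [FIFO — oldest first]: 64 @ $12 = $768
Jun 11, 366 sold [FIFO — oldest first]: 159 @ $12 + 170 @ $13 + 37 @ $13 = $4,599
Total COGS = $768 + $4,599 = $5,367
Ending inventory: 128 @ $13 + 96 @ $14 + 171 @ $18 = $6,086
Check: goods available $11,453 = COGS $5,367 + ending $6,086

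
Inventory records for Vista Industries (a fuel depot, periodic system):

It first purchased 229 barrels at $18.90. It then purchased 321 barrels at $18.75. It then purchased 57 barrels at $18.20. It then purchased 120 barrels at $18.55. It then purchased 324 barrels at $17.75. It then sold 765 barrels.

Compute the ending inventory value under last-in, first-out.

Sale 1 (765) [LIFO — newest first]: 324 @ $17.75 + 120 @ $18.55 + 57 @ $18.20 + 264 @ $18.75 = $13,964.40
Ending inventory: 229 @ $18.90 + 57 @ $18.75 = $5,396.85
Check: goods available $19,361.25 = COGS $13,964.40 + ending $5,396.85

Ending inventory = $5,396.85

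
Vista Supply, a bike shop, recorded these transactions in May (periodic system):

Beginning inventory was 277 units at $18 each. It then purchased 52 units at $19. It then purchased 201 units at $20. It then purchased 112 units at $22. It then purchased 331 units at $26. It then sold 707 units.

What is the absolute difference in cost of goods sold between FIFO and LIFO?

$2,128

FIFO COGS: 277 @ $18 + 52 @ $19 + 201 @ $20 + 112 @ $22 + 65 @ $26 = $14,148
LIFO COGS: 331 @ $26 + 112 @ $22 + 201 @ $20 + 52 @ $19 + 11 @ $18 = $16,276
Difference = |$14,148 − $16,276| = $2,128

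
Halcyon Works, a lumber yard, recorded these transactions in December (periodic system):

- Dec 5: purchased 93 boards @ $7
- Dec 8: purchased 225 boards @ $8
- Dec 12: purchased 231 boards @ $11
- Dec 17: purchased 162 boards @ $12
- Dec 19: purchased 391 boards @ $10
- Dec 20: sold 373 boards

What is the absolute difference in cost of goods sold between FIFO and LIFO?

$674

FIFO COGS: 93 @ $7 + 225 @ $8 + 55 @ $11 = $3,056
LIFO COGS: 373 @ $10 = $3,730
Difference = |$3,056 − $3,730| = $674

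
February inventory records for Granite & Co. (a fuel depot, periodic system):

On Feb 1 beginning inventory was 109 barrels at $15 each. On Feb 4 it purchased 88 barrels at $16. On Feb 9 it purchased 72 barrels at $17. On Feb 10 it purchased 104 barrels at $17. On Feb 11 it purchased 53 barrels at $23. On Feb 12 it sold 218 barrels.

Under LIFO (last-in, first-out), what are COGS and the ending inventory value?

Feb 12, 218 sold [LIFO — newest first]: 53 @ $23 + 104 @ $17 + 61 @ $17 = $4,024
Ending inventory: 109 @ $15 + 88 @ $16 + 11 @ $17 = $3,230

COGS = $4,024; ending inventory = $3,230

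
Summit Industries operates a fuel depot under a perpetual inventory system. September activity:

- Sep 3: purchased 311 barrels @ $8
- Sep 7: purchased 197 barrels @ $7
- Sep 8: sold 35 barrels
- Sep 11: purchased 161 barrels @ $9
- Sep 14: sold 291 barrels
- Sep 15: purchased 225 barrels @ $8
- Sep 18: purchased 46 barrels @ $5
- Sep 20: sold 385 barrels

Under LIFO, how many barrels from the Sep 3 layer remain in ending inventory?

229

Sep 8, 35 sold [LIFO — newest first]: 35 @ $7 = $245
Sep 14, 291 sold [LIFO — newest first]: 161 @ $9 + 130 @ $7 = $2,359
Sep 20, 385 sold [LIFO — newest first]: 46 @ $5 + 225 @ $8 + 32 @ $7 + 82 @ $8 = $2,910
Total COGS = $245 + $2,359 + $2,910 = $5,514
Ending inventory: 229 @ $8 = $1,832
Check: goods available $7,346 = COGS $5,514 + ending $1,832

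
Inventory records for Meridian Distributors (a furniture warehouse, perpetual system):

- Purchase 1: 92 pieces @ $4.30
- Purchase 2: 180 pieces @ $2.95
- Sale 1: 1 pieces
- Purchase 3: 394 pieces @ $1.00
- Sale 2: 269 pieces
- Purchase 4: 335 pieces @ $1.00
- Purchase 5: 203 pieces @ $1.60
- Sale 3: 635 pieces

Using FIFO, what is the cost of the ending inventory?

Ending inventory = $420.80

Sale 1 (1) [FIFO — oldest first]: 1 @ $4.30 = $4.30
Sale 2 (269) [FIFO — oldest first]: 91 @ $4.30 + 178 @ $2.95 = $916.40
Sale 3 (635) [FIFO — oldest first]: 2 @ $2.95 + 394 @ $1.00 + 239 @ $1.00 = $638.90
Total COGS = $4.30 + $916.40 + $638.90 = $1,559.60
Ending inventory: 96 @ $1.00 + 203 @ $1.60 = $420.80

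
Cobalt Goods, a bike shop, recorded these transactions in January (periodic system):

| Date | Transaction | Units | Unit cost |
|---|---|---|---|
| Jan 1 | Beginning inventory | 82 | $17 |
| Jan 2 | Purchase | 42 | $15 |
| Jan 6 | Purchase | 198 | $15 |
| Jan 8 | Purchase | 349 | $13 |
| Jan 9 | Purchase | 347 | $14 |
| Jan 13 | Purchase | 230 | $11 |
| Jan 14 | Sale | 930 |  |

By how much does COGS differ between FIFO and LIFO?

$1,172

FIFO COGS: 82 @ $17 + 42 @ $15 + 198 @ $15 + 349 @ $13 + 259 @ $14 = $13,157
LIFO COGS: 230 @ $11 + 347 @ $14 + 349 @ $13 + 4 @ $15 = $11,985
Difference = |$13,157 − $11,985| = $1,172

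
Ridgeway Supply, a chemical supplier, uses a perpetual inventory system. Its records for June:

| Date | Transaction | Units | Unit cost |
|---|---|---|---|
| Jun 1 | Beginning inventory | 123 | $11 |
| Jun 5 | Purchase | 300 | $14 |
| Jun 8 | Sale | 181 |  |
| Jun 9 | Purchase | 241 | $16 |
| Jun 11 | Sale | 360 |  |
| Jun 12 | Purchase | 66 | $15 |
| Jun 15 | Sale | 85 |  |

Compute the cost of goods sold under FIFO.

Jun 8, 181 sold [FIFO — oldest first]: 123 @ $11 + 58 @ $14 = $2,165
Jun 11, 360 sold [FIFO — oldest first]: 242 @ $14 + 118 @ $16 = $5,276
Jun 15, 85 sold [FIFO — oldest first]: 85 @ $16 = $1,360
Total COGS = $2,165 + $5,276 + $1,360 = $8,801
Ending inventory: 38 @ $16 + 66 @ $15 = $1,598

COGS = $8,801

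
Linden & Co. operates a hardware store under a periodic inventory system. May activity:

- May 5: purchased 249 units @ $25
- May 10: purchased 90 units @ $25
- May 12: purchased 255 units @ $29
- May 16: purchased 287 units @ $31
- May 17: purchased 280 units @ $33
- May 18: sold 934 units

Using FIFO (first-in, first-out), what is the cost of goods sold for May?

May 18, 934 sold [FIFO — oldest first]: 249 @ $25 + 90 @ $25 + 255 @ $29 + 287 @ $31 + 53 @ $33 = $26,516
Ending inventory: 227 @ $33 = $7,491

COGS = $26,516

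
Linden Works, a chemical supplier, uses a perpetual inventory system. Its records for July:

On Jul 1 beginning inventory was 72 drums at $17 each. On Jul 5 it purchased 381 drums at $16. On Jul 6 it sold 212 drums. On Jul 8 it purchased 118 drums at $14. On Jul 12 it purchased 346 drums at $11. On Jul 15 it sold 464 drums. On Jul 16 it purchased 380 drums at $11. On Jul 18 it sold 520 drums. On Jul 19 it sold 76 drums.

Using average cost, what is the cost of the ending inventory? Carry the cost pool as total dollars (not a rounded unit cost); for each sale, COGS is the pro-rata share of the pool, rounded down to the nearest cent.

After Jul 1: 72 on hand, pool $1,224.00 (≈ $17.0000 each)
After Jul 5: 453 on hand, pool $7,320.00 (≈ $16.1589 each)
Jul 6, sell 212: 212/453 × $7,320.00 → $3,425.69
After Jul 8: 359 on hand, pool $5,546.31 (≈ $15.4493 each)
After Jul 12: 705 on hand, pool $9,352.31 (≈ $13.2657 each)
Jul 15, sell 464: 464/705 × $9,352.31 → $6,155.27
After Jul 16: 621 on hand, pool $7,377.04 (≈ $11.8793 each)
Jul 18, sell 520: 520/621 × $7,377.04 → $6,177.23
Jul 19, sell 76: 76/101 × $1,199.81 → $902.82
Total COGS = $3,425.69 + $6,155.27 + $6,177.23 + $902.82 = $16,661.01
Ending inventory (cost pool remaining) = $296.99
Check: goods available $16,958.00 = COGS $16,661.01 + ending $296.99

Ending inventory = $296.99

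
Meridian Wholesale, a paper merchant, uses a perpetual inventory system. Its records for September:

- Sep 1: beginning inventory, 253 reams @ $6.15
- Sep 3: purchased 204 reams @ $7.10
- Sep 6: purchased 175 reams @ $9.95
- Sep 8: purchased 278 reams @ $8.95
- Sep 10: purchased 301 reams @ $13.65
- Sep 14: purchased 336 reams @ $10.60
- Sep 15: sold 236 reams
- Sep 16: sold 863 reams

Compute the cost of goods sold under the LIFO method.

COGS = $11,963.50

Sep 15, 236 sold [LIFO — newest first]: 236 @ $10.60 = $2,501.60
Sep 16, 863 sold [LIFO — newest first]: 100 @ $10.60 + 301 @ $13.65 + 278 @ $8.95 + 175 @ $9.95 + 9 @ $7.10 = $9,461.90
Total COGS = $2,501.60 + $9,461.90 = $11,963.50
Ending inventory: 253 @ $6.15 + 195 @ $7.10 = $2,940.45
Check: goods available $14,903.95 = COGS $11,963.50 + ending $2,940.45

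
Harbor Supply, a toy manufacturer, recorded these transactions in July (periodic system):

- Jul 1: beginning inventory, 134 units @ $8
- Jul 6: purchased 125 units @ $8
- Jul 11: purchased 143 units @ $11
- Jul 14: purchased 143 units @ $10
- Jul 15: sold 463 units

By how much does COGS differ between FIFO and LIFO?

FIFO COGS: 134 @ $8 + 125 @ $8 + 143 @ $11 + 61 @ $10 = $4,255
LIFO COGS: 143 @ $10 + 143 @ $11 + 125 @ $8 + 52 @ $8 = $4,419
Difference = |$4,255 − $4,419| = $164

$164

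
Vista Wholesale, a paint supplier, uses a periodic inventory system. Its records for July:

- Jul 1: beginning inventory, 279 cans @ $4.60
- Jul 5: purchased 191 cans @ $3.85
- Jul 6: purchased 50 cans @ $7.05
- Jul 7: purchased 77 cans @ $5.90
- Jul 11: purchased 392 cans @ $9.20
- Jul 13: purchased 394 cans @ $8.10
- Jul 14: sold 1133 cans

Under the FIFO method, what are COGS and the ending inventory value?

COGS = $7,598.35; ending inventory = $2,025.00

Jul 14, 1133 sold [FIFO — oldest first]: 279 @ $4.60 + 191 @ $3.85 + 50 @ $7.05 + 77 @ $5.90 + 392 @ $9.20 + 144 @ $8.10 = $7,598.35
Ending inventory: 250 @ $8.10 = $2,025.00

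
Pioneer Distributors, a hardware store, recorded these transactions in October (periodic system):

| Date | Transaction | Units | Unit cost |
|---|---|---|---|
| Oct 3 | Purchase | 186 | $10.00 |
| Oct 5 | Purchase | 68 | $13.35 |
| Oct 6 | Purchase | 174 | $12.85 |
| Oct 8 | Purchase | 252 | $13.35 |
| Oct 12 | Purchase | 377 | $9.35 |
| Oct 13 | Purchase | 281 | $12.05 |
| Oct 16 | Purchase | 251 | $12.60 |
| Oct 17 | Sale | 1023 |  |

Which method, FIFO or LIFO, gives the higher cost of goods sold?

LIFO

FIFO COGS: 186 @ $10.00 + 68 @ $13.35 + 174 @ $12.85 + 252 @ $13.35 + 343 @ $9.35 = $11,574.95
LIFO COGS: 251 @ $12.60 + 281 @ $12.05 + 377 @ $9.35 + 114 @ $13.35 = $11,595.50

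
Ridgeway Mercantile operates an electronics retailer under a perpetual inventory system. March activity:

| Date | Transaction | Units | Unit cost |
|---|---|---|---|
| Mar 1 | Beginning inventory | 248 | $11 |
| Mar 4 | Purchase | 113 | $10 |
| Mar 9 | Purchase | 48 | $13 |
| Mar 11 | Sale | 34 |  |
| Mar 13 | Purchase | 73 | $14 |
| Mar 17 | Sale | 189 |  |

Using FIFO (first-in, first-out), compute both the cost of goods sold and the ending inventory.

COGS = $2,453; ending inventory = $3,051

Mar 11, 34 sold [FIFO — oldest first]: 34 @ $11 = $374
Mar 17, 189 sold [FIFO — oldest first]: 189 @ $11 = $2,079
Total COGS = $374 + $2,079 = $2,453
Ending inventory: 25 @ $11 + 113 @ $10 + 48 @ $13 + 73 @ $14 = $3,051
Check: goods available $5,504 = COGS $2,453 + ending $3,051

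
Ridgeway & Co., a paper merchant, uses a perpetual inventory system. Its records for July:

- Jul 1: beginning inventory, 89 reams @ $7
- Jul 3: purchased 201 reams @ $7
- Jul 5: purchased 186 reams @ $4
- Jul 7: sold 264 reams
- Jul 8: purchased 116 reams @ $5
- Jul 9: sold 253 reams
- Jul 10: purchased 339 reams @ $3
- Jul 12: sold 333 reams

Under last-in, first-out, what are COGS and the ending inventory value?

Jul 7, 264 sold [LIFO — newest first]: 186 @ $4 + 78 @ $7 = $1,290
Jul 9, 253 sold [LIFO — newest first]: 116 @ $5 + 123 @ $7 + 14 @ $7 = $1,539
Jul 12, 333 sold [LIFO — newest first]: 333 @ $3 = $999
Total COGS = $1,290 + $1,539 + $999 = $3,828
Ending inventory: 75 @ $7 + 6 @ $3 = $543
Check: goods available $4,371 = COGS $3,828 + ending $543

COGS = $3,828; ending inventory = $543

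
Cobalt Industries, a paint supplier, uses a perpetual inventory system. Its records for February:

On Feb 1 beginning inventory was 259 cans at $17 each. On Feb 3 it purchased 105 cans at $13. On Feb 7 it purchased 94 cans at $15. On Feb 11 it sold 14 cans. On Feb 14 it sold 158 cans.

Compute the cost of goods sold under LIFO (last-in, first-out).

COGS = $2,424

Feb 11, 14 sold [LIFO — newest first]: 14 @ $15 = $210
Feb 14, 158 sold [LIFO — newest first]: 80 @ $15 + 78 @ $13 = $2,214
Total COGS = $210 + $2,214 = $2,424
Ending inventory: 259 @ $17 + 27 @ $13 = $4,754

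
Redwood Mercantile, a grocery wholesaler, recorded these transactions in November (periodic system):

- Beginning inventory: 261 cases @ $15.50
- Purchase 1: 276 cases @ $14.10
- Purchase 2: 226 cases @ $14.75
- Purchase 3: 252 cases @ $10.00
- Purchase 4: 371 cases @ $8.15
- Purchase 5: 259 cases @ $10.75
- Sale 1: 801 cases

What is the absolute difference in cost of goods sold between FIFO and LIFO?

FIFO COGS: 261 @ $15.50 + 276 @ $14.10 + 226 @ $14.75 + 38 @ $10.00 = $11,650.60
LIFO COGS: 259 @ $10.75 + 371 @ $8.15 + 171 @ $10.00 = $7,517.90
Difference = |$11,650.60 − $7,517.90| = $4,132.70

$4,132.70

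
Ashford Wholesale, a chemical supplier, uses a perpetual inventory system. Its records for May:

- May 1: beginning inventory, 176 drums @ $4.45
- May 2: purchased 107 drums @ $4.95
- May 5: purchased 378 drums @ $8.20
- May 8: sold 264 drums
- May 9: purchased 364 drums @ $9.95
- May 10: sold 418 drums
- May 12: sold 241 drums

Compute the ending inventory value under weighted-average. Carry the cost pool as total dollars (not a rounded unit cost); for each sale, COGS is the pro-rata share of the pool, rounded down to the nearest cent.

Ending inventory = $840.66

After May 1: 176 on hand, pool $783.20 (≈ $4.4500 each)
After May 2: 283 on hand, pool $1,312.85 (≈ $4.6390 each)
After May 5: 661 on hand, pool $4,412.45 (≈ $6.6754 each)
May 8, sell 264: 264/661 × $4,412.45 → $1,762.30
After May 9: 761 on hand, pool $6,271.95 (≈ $8.2417 each)
May 10, sell 418: 418/761 × $6,271.95 → $3,445.03
May 12, sell 241: 241/343 × $2,826.92 → $1,986.26
Total COGS = $1,762.30 + $3,445.03 + $1,986.26 = $7,193.59
Ending inventory (cost pool remaining) = $840.66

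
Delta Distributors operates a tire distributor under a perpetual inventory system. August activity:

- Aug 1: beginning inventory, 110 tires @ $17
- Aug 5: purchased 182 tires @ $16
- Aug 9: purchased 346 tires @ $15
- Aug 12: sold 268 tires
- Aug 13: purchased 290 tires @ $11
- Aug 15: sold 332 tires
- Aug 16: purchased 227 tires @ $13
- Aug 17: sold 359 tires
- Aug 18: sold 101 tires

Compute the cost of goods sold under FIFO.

Aug 12, 268 sold [FIFO — oldest first]: 110 @ $17 + 158 @ $16 = $4,398
Aug 15, 332 sold [FIFO — oldest first]: 24 @ $16 + 308 @ $15 = $5,004
Aug 17, 359 sold [FIFO — oldest first]: 38 @ $15 + 290 @ $11 + 31 @ $13 = $4,163
Aug 18, 101 sold [FIFO — oldest first]: 101 @ $13 = $1,313
Total COGS = $4,398 + $5,004 + $4,163 + $1,313 = $14,878
Ending inventory: 95 @ $13 = $1,235

COGS = $14,878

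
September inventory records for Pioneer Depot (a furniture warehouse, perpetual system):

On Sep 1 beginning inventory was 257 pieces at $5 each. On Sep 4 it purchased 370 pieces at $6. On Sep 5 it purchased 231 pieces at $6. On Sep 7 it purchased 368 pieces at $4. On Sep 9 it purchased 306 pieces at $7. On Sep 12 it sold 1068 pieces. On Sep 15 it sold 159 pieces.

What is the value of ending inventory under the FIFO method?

Sep 12, 1068 sold [FIFO — oldest first]: 257 @ $5 + 370 @ $6 + 231 @ $6 + 210 @ $4 = $5,731
Sep 15, 159 sold [FIFO — oldest first]: 158 @ $4 + 1 @ $7 = $639
Total COGS = $5,731 + $639 = $6,370
Ending inventory: 305 @ $7 = $2,135
Check: goods available $8,505 = COGS $6,370 + ending $2,135

Ending inventory = $2,135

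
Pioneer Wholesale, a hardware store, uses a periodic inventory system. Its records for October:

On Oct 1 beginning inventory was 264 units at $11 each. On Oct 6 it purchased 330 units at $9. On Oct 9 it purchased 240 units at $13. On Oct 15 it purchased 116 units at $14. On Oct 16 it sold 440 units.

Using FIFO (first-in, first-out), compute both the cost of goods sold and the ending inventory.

COGS = $4,488; ending inventory = $6,130

Oct 16, 440 sold [FIFO — oldest first]: 264 @ $11 + 176 @ $9 = $4,488
Ending inventory: 154 @ $9 + 240 @ $13 + 116 @ $14 = $6,130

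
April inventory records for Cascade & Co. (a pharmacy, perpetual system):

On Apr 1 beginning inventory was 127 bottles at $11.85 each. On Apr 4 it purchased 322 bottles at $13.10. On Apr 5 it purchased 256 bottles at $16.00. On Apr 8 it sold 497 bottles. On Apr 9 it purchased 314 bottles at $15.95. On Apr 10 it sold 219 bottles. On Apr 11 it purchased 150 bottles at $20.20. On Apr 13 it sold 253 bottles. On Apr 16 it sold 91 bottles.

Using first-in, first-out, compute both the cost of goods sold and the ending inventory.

COGS = $15,655.65; ending inventory = $2,201.80

Apr 8, 497 sold [FIFO — oldest first]: 127 @ $11.85 + 322 @ $13.10 + 48 @ $16.00 = $6,491.15
Apr 10, 219 sold [FIFO — oldest first]: 208 @ $16.00 + 11 @ $15.95 = $3,503.45
Apr 13, 253 sold [FIFO — oldest first]: 253 @ $15.95 = $4,035.35
Apr 16, 91 sold [FIFO — oldest first]: 50 @ $15.95 + 41 @ $20.20 = $1,625.70
Total COGS = $6,491.15 + $3,503.45 + $4,035.35 + $1,625.70 = $15,655.65
Ending inventory: 109 @ $20.20 = $2,201.80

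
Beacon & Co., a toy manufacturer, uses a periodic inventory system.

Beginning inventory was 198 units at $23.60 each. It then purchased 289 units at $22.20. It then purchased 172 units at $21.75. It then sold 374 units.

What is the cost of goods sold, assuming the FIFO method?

COGS = $8,580.00

Sale 1 (374) [FIFO — oldest first]: 198 @ $23.60 + 176 @ $22.20 = $8,580.00
Ending inventory: 113 @ $22.20 + 172 @ $21.75 = $6,249.60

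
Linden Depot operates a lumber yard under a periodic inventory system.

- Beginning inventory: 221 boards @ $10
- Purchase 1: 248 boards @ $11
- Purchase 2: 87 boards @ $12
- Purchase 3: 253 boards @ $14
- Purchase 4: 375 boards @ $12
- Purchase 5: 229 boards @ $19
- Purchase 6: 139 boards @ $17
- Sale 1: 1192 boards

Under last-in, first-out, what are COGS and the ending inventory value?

Sale 1 (1192) [LIFO — newest first]: 139 @ $17 + 229 @ $19 + 375 @ $12 + 253 @ $14 + 87 @ $12 + 109 @ $11 = $16,999
Ending inventory: 221 @ $10 + 139 @ $11 = $3,739

COGS = $16,999; ending inventory = $3,739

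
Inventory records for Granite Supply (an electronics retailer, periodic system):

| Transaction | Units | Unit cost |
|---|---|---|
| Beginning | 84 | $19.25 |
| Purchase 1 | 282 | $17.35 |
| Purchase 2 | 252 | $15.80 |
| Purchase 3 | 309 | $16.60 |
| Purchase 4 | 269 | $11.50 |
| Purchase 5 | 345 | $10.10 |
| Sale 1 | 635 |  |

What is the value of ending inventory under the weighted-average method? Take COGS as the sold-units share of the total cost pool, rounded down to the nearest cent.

Sale 1, sell 635: 635/1541 × $22,198.70 → $9,147.42
Ending inventory (cost pool remaining) = $13,051.28

Ending inventory = $13,051.28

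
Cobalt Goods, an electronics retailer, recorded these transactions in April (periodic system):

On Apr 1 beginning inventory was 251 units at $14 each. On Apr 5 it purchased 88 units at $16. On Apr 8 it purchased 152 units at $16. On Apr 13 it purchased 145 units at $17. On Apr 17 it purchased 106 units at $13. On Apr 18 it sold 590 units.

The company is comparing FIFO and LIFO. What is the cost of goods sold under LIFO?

COGS = $9,069

FIFO COGS: 251 @ $14 + 88 @ $16 + 152 @ $16 + 99 @ $17 = $9,037
LIFO COGS: 106 @ $13 + 145 @ $17 + 152 @ $16 + 88 @ $16 + 99 @ $14 = $9,069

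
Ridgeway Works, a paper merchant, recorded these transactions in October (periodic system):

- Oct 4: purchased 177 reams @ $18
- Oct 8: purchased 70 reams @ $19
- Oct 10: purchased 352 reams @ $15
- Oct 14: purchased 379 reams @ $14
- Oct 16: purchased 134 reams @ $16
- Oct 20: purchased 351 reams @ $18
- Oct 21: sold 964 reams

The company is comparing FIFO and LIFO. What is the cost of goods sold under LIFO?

FIFO COGS: 177 @ $18 + 70 @ $19 + 352 @ $15 + 365 @ $14 = $14,906
LIFO COGS: 351 @ $18 + 134 @ $16 + 379 @ $14 + 100 @ $15 = $15,268

COGS = $15,268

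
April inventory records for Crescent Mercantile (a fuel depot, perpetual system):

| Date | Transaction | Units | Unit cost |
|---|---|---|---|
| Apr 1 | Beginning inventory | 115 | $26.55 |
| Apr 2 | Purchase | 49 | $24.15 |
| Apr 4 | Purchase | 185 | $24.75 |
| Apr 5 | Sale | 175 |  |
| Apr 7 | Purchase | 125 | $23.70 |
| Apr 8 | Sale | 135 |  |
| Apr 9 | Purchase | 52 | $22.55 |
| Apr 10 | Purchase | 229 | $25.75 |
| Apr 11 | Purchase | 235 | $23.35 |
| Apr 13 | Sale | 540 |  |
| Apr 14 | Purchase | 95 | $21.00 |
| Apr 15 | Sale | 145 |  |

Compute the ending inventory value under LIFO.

Apr 5, 175 sold [LIFO — newest first]: 175 @ $24.75 = $4,331.25
Apr 8, 135 sold [LIFO — newest first]: 125 @ $23.70 + 10 @ $24.75 = $3,210.00
Apr 13, 540 sold [LIFO — newest first]: 235 @ $23.35 + 229 @ $25.75 + 52 @ $22.55 + 24 @ $24.15 = $13,136.20
Apr 15, 145 sold [LIFO — newest first]: 95 @ $21.00 + 25 @ $24.15 + 25 @ $26.55 = $3,262.50
Total COGS = $4,331.25 + $3,210.00 + $13,136.20 + $3,262.50 = $23,939.95
Ending inventory: 90 @ $26.55 = $2,389.50
Check: goods available $26,329.45 = COGS $23,939.95 + ending $2,389.50

Ending inventory = $2,389.50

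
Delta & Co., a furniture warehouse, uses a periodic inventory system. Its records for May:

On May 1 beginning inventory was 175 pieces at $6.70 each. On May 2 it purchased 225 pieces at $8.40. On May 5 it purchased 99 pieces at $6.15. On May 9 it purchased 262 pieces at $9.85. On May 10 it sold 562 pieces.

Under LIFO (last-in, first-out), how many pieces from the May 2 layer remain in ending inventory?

May 10, 562 sold [LIFO — newest first]: 262 @ $9.85 + 99 @ $6.15 + 201 @ $8.40 = $4,877.95
Ending inventory: 175 @ $6.70 + 24 @ $8.40 = $1,374.10

24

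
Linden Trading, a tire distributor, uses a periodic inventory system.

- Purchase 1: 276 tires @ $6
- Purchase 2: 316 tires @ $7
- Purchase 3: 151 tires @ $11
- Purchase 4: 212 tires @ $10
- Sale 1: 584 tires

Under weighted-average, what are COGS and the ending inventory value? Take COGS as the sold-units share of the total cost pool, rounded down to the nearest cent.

COGS = $4,677.50; ending inventory = $2,971.50

Sale 1, sell 584: 584/955 × $7,649.00 → $4,677.50
Ending inventory (cost pool remaining) = $2,971.50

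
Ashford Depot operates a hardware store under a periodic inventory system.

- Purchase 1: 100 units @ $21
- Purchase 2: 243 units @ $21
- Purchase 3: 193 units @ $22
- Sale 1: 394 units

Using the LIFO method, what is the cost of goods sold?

Sale 1 (394) [LIFO — newest first]: 193 @ $22 + 201 @ $21 = $8,467
Ending inventory: 100 @ $21 + 42 @ $21 = $2,982
Check: goods available $11,449 = COGS $8,467 + ending $2,982

COGS = $8,467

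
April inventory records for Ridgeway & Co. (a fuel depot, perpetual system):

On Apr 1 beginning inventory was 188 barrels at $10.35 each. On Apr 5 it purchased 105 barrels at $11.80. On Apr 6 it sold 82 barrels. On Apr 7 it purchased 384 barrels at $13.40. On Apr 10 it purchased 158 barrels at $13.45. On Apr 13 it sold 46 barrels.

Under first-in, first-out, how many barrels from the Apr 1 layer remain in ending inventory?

Apr 6, 82 sold [FIFO — oldest first]: 82 @ $10.35 = $848.70
Apr 13, 46 sold [FIFO — oldest first]: 46 @ $10.35 = $476.10
Total COGS = $848.70 + $476.10 = $1,324.80
Ending inventory: 60 @ $10.35 + 105 @ $11.80 + 384 @ $13.40 + 158 @ $13.45 = $9,130.70

60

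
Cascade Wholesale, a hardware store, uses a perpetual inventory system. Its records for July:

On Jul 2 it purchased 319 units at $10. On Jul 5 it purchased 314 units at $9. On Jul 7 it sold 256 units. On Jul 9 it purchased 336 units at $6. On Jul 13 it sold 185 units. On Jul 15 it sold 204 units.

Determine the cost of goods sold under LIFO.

COGS = $4,797

Jul 7, 256 sold [LIFO — newest first]: 256 @ $9 = $2,304
Jul 13, 185 sold [LIFO — newest first]: 185 @ $6 = $1,110
Jul 15, 204 sold [LIFO — newest first]: 151 @ $6 + 53 @ $9 = $1,383
Total COGS = $2,304 + $1,110 + $1,383 = $4,797
Ending inventory: 319 @ $10 + 5 @ $9 = $3,235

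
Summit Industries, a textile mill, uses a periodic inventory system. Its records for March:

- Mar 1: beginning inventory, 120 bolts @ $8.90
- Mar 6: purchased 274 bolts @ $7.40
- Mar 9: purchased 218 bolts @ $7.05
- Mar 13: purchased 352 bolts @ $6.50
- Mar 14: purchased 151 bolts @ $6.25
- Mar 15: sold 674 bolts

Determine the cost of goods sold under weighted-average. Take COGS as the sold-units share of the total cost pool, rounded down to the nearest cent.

Mar 15, sell 674: 674/1115 × $7,864.25 → $4,753.81
Ending inventory (cost pool remaining) = $3,110.44

COGS = $4,753.81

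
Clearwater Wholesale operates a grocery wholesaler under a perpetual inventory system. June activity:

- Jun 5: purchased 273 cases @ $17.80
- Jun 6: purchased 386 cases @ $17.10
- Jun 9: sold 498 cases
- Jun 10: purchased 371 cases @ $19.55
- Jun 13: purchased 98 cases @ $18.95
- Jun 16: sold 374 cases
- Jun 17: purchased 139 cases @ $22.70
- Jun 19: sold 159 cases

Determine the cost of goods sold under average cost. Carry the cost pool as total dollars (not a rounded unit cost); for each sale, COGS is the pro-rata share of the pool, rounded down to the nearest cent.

COGS = $18,948.75

After Jun 5: 273 on hand, pool $4,859.40 (≈ $17.8000 each)
After Jun 6: 659 on hand, pool $11,460.00 (≈ $17.3900 each)
Jun 9, sell 498: 498/659 × $11,460.00 → $8,660.21
After Jun 10: 532 on hand, pool $10,052.84 (≈ $18.8963 each)
After Jun 13: 630 on hand, pool $11,909.94 (≈ $18.9047 each)
Jun 16, sell 374: 374/630 × $11,909.94 → $7,070.34
After Jun 17: 395 on hand, pool $7,994.90 (≈ $20.2403 each)
Jun 19, sell 159: 159/395 × $7,994.90 → $3,218.20
Total COGS = $8,660.21 + $7,070.34 + $3,218.20 = $18,948.75
Ending inventory (cost pool remaining) = $4,776.70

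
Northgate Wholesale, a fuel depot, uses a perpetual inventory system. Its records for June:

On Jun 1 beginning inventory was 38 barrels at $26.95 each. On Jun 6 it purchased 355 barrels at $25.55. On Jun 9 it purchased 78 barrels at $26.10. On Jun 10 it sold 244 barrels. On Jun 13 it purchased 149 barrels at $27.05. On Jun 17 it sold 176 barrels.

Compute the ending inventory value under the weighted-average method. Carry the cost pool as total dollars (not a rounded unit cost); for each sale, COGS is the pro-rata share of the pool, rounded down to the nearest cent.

After Jun 1: 38 on hand, pool $1,024.10 (≈ $26.9500 each)
After Jun 6: 393 on hand, pool $10,094.35 (≈ $25.6854 each)
After Jun 9: 471 on hand, pool $12,130.15 (≈ $25.7540 each)
Jun 10, sell 244: 244/471 × $12,130.15 → $6,283.98
After Jun 13: 376 on hand, pool $9,876.62 (≈ $26.2676 each)
Jun 17, sell 176: 176/376 × $9,876.62 → $4,623.09
Total COGS = $6,283.98 + $4,623.09 = $10,907.07
Ending inventory (cost pool remaining) = $5,253.53
Check: goods available $16,160.60 = COGS $10,907.07 + ending $5,253.53

Ending inventory = $5,253.53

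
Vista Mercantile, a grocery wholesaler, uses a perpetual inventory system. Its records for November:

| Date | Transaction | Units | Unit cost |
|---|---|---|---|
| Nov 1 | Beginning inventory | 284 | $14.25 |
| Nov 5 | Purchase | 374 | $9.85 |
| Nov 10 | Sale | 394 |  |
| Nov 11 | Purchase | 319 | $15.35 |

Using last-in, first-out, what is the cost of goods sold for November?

Nov 10, 394 sold [LIFO — newest first]: 374 @ $9.85 + 20 @ $14.25 = $3,968.90
Ending inventory: 264 @ $14.25 + 319 @ $15.35 = $8,658.65

COGS = $3,968.90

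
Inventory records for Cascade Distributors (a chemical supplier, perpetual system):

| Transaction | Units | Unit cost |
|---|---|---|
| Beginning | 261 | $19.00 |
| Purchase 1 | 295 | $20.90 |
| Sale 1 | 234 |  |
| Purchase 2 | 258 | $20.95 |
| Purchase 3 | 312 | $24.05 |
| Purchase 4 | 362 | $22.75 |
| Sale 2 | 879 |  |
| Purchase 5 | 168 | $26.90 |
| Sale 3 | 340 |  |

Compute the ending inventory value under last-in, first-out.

Ending inventory = $3,857.00

Sale 1 (234) [LIFO — newest first]: 234 @ $20.90 = $4,890.60
Sale 2 (879) [LIFO — newest first]: 362 @ $22.75 + 312 @ $24.05 + 205 @ $20.95 = $20,033.85
Sale 3 (340) [LIFO — newest first]: 168 @ $26.90 + 53 @ $20.95 + 61 @ $20.90 + 58 @ $19.00 = $8,006.45
Total COGS = $4,890.60 + $20,033.85 + $8,006.45 = $32,930.90
Ending inventory: 203 @ $19.00 = $3,857.00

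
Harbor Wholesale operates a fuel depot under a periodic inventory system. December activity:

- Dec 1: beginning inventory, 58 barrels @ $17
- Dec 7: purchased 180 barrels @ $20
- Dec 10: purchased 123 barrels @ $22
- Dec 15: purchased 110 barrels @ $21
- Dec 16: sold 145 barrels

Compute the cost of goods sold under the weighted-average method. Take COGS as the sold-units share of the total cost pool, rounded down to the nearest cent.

Dec 16, sell 145: 145/471 × $9,602.00 → $2,956.02
Ending inventory (cost pool remaining) = $6,645.98
Check: goods available $9,602.00 = COGS $2,956.02 + ending $6,645.98

COGS = $2,956.02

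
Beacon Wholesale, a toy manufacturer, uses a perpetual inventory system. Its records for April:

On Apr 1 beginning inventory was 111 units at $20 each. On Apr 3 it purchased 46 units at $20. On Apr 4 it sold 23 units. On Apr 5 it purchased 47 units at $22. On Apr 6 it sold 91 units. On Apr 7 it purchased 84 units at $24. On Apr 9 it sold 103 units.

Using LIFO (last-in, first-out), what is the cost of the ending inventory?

Ending inventory = $1,420

Apr 4, 23 sold [LIFO — newest first]: 23 @ $20 = $460
Apr 6, 91 sold [LIFO — newest first]: 47 @ $22 + 23 @ $20 + 21 @ $20 = $1,914
Apr 9, 103 sold [LIFO — newest first]: 84 @ $24 + 19 @ $20 = $2,396
Total COGS = $460 + $1,914 + $2,396 = $4,770
Ending inventory: 71 @ $20 = $1,420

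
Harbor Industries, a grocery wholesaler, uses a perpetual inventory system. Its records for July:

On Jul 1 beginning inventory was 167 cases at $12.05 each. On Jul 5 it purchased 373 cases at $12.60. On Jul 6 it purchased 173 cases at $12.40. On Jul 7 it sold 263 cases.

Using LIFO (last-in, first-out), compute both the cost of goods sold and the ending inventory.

COGS = $3,279.20; ending inventory = $5,578.15

Jul 7, 263 sold [LIFO — newest first]: 173 @ $12.40 + 90 @ $12.60 = $3,279.20
Ending inventory: 167 @ $12.05 + 283 @ $12.60 = $5,578.15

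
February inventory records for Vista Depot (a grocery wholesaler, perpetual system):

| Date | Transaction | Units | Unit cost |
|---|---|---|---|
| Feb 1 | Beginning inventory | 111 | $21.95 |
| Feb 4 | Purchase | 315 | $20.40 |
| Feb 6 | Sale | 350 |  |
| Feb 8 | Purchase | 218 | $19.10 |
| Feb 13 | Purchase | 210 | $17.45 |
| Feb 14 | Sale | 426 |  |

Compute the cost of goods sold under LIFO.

Feb 6, 350 sold [LIFO — newest first]: 315 @ $20.40 + 35 @ $21.95 = $7,194.25
Feb 14, 426 sold [LIFO — newest first]: 210 @ $17.45 + 216 @ $19.10 = $7,790.10
Total COGS = $7,194.25 + $7,790.10 = $14,984.35
Ending inventory: 76 @ $21.95 + 2 @ $19.10 = $1,706.40

COGS = $14,984.35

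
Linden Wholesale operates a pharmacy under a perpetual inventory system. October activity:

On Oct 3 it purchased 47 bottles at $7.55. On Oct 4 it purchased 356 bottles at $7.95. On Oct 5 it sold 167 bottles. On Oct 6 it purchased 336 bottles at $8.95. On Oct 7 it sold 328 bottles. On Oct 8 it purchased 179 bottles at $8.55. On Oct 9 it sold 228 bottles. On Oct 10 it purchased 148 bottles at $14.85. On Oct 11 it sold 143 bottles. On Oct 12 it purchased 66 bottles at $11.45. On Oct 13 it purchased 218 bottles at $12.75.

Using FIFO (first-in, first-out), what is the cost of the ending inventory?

Ending inventory = $6,177.60

Oct 5, 167 sold [FIFO — oldest first]: 47 @ $7.55 + 120 @ $7.95 = $1,308.85
Oct 7, 328 sold [FIFO — oldest first]: 236 @ $7.95 + 92 @ $8.95 = $2,699.60
Oct 9, 228 sold [FIFO — oldest first]: 228 @ $8.95 = $2,040.60
Oct 11, 143 sold [FIFO — oldest first]: 16 @ $8.95 + 127 @ $8.55 = $1,229.05
Total COGS = $1,308.85 + $2,699.60 + $2,040.60 + $1,229.05 = $7,278.10
Ending inventory: 52 @ $8.55 + 148 @ $14.85 + 66 @ $11.45 + 218 @ $12.75 = $6,177.60
Check: goods available $13,455.70 = COGS $7,278.10 + ending $6,177.60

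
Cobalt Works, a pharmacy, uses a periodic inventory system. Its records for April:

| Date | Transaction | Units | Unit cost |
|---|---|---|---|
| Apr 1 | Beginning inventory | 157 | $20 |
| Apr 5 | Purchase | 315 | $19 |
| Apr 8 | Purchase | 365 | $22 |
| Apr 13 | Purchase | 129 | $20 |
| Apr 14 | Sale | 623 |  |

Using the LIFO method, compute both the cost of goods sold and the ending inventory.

Apr 14, 623 sold [LIFO — newest first]: 129 @ $20 + 365 @ $22 + 129 @ $19 = $13,061
Ending inventory: 157 @ $20 + 186 @ $19 = $6,674

COGS = $13,061; ending inventory = $6,674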